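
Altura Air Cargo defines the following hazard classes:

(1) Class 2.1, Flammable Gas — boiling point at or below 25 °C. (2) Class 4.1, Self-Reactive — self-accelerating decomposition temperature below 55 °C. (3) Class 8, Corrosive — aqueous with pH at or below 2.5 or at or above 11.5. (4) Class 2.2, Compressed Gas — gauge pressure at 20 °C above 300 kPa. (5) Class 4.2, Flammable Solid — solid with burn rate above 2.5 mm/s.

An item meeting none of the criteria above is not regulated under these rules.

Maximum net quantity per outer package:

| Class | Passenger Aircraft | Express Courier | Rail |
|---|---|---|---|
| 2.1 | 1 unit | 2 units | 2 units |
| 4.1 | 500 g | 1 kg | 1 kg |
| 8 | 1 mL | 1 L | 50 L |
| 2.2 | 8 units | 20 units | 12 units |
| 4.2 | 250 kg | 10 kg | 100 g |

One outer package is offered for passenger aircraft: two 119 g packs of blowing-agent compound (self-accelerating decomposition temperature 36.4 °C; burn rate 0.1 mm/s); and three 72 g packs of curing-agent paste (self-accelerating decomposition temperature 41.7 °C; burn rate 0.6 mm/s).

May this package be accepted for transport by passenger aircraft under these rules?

Yes

Blowing-agent compound: self-accelerating decomposition temperature 36.4 °C < 55 °C → Class 4.1 (Self-Reactive).
Curing-agent paste: self-accelerating decomposition temperature 41.7 °C < 55 °C → Class 4.1 (Self-Reactive).
Total Class 4.1: (two 119 g packs = 238 g) + (three 72 g packs = 216 g) = 454 g.
454 g ≤ 500 g (passenger aircraft limit, Class 4.1) — within limit.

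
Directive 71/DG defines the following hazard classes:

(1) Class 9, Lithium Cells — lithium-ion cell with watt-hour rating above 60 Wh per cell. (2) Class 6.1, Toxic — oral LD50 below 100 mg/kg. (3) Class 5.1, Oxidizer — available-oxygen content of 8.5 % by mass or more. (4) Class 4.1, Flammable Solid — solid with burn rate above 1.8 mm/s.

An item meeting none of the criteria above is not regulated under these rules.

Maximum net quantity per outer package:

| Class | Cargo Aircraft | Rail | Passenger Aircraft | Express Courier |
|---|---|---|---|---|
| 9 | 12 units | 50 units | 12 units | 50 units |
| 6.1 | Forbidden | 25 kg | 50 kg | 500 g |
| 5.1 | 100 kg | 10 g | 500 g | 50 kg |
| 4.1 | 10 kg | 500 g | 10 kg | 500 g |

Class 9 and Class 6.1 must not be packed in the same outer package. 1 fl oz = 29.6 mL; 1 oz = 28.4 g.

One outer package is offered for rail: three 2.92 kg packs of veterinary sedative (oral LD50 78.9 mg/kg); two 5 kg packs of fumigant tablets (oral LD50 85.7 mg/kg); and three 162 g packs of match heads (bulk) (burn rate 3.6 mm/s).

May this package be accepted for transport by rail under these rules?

The veterinary sedative has oral LD50 78.9 mg/kg, which is < 100 mg/kg, so it is Class 6.1 (Toxic).
Fumigant tablets: oral LD50 85.7 mg/kg < 100 mg/kg → Class 6.1 (Toxic).
The match heads (bulk) have burn rate 3.6 mm/s, which is > 1.8 mm/s, so they are Class 4.1 (Flammable Solid).
Total Class 6.1: (three 2.92 kg packs = 8.76 kg) + (two 5 kg packs = 10 kg) = 18.76 kg.
18.76 kg ≤ 25 kg (rail limit, Class 6.1) — within limit.
Class 4.1 quantity: three 162 g packs = 486 g.
486 g is within the rail limit of 500 g for Class 4.1.
The segregation rule (Class 9 with Class 6.1) does not apply to Class 6.1 with Class 4.1.
Every hazard class is within its rail limit and no segregation rule is violated.

Yes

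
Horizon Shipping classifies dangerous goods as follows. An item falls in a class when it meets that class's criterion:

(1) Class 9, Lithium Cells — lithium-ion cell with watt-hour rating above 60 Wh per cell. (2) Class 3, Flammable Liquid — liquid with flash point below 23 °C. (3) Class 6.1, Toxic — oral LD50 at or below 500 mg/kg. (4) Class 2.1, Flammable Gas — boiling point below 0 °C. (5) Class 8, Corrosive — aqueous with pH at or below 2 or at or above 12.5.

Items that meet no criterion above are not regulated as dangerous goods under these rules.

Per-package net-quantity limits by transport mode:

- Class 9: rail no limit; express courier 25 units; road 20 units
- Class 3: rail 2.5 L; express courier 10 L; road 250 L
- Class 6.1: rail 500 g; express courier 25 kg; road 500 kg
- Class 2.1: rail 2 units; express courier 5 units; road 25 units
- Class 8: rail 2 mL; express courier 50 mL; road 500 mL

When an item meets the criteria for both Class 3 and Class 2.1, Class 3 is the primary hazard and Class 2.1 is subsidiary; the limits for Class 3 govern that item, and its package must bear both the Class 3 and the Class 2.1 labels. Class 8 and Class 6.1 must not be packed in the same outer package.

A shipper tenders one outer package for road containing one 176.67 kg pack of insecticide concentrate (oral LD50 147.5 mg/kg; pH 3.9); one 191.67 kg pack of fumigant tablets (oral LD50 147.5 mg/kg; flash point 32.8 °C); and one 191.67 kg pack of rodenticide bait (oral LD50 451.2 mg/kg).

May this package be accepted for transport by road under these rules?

No

Insecticide concentrate: oral LD50 147.5 mg/kg ≤ 500 mg/kg → Class 6.1 (Toxic).
The fumigant tablets have oral LD50 147.5 mg/kg, which is ≤ 500 mg/kg, so they are Class 6.1 (Toxic).
Oral LD50 451.2 mg/kg meets the Class 6.1 criterion (Toxic), so the rodenticide bait is Class 6.1.
Class 6.1 net quantity: 176.67 kg + 191.67 kg + 191.67 kg = 560.01 kg.
That exceeds the Class 6.1 road limit of 500 kg.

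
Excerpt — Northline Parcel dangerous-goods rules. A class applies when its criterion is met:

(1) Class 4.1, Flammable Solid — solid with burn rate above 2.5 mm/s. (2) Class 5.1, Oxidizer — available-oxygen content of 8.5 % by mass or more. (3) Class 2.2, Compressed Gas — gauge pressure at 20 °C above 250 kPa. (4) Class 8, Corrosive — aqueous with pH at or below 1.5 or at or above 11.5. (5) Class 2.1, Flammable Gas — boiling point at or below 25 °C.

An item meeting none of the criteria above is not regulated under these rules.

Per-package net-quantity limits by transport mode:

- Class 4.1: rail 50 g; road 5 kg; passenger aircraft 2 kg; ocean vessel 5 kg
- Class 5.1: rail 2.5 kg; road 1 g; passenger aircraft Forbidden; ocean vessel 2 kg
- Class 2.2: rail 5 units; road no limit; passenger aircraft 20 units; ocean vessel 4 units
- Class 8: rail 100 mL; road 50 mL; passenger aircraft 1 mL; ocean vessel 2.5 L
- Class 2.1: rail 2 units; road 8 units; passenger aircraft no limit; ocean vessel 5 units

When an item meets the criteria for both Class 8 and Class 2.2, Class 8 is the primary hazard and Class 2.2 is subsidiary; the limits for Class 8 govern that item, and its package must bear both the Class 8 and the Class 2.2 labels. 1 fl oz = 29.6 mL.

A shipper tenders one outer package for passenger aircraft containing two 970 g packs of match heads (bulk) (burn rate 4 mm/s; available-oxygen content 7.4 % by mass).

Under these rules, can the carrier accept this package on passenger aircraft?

The match heads (bulk) have burn rate 4 mm/s, which is > 2.5 mm/s, so they are Class 4.1 (Flammable Solid).
Class 4.1 quantity: two 970 g packs = 1.94 kg.
That is within the Class 4.1 passenger aircraft limit of 2 kg.

Yes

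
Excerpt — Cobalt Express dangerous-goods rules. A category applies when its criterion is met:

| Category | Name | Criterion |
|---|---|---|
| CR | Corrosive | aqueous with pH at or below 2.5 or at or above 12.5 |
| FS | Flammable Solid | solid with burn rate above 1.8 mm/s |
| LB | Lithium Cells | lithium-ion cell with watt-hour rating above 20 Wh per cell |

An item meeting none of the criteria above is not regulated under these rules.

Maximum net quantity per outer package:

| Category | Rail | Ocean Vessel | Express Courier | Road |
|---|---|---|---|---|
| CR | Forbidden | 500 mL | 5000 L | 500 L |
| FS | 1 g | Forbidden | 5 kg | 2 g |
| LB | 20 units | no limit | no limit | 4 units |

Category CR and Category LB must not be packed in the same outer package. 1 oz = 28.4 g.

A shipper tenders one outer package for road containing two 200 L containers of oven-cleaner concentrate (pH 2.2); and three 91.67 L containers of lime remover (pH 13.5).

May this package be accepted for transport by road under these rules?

No

Oven-cleaner concentrate: pH 2.2 ≤ 2.5 → Category CR (Corrosive).
With pH 13.5 (≥ 12.5), the lime remover falls in Category CR.
Category CR net quantity: (two 200 L containers = 400 L) + (three 91.67 L containers = 275.01 L) = 675.01 L.
That exceeds the Category CR road limit of 500 L.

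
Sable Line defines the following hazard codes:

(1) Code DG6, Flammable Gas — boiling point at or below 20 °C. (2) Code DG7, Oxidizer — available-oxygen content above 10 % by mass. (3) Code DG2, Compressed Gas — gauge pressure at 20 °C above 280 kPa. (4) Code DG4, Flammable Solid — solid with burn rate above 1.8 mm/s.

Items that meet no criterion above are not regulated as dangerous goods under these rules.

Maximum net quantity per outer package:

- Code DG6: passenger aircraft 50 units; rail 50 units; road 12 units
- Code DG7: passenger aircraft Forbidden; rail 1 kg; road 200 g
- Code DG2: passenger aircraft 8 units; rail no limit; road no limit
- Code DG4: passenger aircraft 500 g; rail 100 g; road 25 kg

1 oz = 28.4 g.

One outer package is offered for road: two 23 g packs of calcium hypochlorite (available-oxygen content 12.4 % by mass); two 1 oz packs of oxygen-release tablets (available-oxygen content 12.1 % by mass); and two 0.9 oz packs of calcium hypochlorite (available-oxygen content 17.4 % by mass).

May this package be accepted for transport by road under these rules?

Yes

The calcium hypochlorite has available-oxygen content 12.4 % by mass, which is > 10 % by mass, so it is Code DG7 (Oxidizer).
Available-oxygen content 12.1 % by mass meets the Code DG7 criterion (Oxidizer), so the oxygen-release tablets are Code DG7.
Available-oxygen content 17.4 % by mass meets the Code DG7 criterion (Oxidizer), so the calcium hypochlorite is Code DG7.
Code DG7 net quantity: (two 23 g packs = 46 g) + (two 1 oz packs = 56.8 g) + (two 0.9 oz packs = 51.12 g) = 153.92 g.
153.92 g is within the road limit of 200 g for Code DG7.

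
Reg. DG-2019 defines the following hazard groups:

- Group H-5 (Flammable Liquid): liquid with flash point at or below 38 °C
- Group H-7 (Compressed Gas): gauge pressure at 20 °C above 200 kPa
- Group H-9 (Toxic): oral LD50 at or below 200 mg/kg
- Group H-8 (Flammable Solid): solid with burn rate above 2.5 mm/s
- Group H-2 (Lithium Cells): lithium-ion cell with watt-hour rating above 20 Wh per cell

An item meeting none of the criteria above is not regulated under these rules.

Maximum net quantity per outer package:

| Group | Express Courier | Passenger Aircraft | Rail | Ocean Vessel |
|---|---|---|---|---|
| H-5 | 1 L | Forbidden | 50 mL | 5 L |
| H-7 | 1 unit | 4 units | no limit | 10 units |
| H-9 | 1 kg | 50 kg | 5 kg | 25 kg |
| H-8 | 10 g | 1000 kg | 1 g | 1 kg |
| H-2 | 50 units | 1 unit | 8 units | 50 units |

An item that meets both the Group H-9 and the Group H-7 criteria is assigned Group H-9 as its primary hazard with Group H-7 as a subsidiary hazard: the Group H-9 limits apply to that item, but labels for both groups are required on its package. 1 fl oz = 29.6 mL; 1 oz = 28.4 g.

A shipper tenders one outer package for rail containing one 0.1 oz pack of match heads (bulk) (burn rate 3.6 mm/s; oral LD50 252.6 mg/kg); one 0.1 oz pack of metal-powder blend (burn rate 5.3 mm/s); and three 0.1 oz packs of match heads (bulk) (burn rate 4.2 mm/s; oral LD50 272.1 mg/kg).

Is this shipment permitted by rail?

No

With burn rate 3.6 mm/s (> 2.5 mm/s), the match heads (bulk) fall in Group H-8.
Metal-powder blend: burn rate 5.3 mm/s > 2.5 mm/s → Group H-8 (Flammable Solid).
Burn rate 4.2 mm/s meets the Group H-8 criterion (Flammable Solid), so the match heads (bulk) are Group H-8.
Group H-8 net quantity: (one 0.1 oz pack = 2.84 g) + (one 0.1 oz pack = 2.84 g) + (three 0.1 oz packs = 8.52 g) = 14.2 g.
14.2 g > 1 g (rail limit, Group H-8) — over the limit.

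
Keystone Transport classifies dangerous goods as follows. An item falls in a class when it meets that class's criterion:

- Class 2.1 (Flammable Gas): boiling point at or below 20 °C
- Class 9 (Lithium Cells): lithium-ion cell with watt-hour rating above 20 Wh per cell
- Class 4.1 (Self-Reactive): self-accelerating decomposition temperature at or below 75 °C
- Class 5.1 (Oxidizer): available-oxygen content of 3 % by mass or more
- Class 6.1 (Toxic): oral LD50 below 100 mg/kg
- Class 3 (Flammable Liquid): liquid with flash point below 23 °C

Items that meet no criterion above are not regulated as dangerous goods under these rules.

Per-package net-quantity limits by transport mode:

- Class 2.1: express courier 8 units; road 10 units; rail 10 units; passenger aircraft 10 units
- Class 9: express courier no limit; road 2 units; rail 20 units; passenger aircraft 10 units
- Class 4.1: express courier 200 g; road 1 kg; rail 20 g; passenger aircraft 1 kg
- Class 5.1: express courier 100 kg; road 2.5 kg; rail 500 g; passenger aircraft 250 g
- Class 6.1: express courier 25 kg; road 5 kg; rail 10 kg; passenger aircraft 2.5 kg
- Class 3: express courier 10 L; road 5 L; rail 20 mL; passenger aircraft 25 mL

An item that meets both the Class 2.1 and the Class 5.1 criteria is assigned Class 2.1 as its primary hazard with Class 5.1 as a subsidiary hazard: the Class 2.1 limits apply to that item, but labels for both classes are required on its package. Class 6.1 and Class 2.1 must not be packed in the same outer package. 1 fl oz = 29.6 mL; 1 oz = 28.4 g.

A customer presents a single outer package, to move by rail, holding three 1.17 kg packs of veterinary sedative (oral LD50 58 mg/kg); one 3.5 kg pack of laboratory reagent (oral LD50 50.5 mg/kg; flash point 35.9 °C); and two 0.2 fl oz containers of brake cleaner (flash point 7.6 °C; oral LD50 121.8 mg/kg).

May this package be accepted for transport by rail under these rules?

Yes

The veterinary sedative has oral LD50 58 mg/kg, which is < 100 mg/kg, so it is Class 6.1 (Toxic).
With oral LD50 50.5 mg/kg (< 100 mg/kg), the laboratory reagent falls in Class 6.1.
Flash point 7.6 °C meets the Class 3 criterion (Flammable Liquid), so the brake cleaner is Class 3.
Class 6.1 net quantity: (three 1.17 kg packs = 3.51 kg) + 3.5 kg = 7.01 kg.
That is within the Class 6.1 rail limit of 10 kg.
Class 3 quantity: two 0.2 fl oz containers = 11.84 mL.
11.84 mL is within the rail limit of 20 mL for Class 3.
The segregation rule (Class 6.1 with Class 2.1) does not apply to Class 6.1 with Class 3.
Every hazard class is within its rail limit and no segregation rule is violated.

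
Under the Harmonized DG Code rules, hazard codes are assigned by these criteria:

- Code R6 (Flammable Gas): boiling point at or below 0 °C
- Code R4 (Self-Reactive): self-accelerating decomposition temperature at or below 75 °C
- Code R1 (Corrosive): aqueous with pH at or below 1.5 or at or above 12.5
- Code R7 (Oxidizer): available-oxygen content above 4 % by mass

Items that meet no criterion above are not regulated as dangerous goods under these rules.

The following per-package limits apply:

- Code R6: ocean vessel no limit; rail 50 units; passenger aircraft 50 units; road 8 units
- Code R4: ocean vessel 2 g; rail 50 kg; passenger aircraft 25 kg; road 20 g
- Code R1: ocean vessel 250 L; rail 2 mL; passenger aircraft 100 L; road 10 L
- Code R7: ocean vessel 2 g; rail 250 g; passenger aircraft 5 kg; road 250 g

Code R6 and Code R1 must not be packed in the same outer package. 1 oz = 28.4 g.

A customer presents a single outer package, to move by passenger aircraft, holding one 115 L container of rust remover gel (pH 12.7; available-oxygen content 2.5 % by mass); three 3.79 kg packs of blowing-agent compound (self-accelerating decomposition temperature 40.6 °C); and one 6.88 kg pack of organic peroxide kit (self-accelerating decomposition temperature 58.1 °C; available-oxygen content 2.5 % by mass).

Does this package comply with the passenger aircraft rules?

No

pH 12.7 meets the Code R1 criterion (Corrosive), so the rust remover gel is Code R1.
With self-accelerating decomposition temperature 40.6 °C (≤ 75 °C), the blowing-agent compound falls in Code R4.
With self-accelerating decomposition temperature 58.1 °C (≤ 75 °C), the organic peroxide kit falls in Code R4.
Total Code R4: (three 3.79 kg packs = 11.37 kg) + 6.88 kg = 18.25 kg.
18.25 kg is within the passenger aircraft limit of 25 kg for Code R4.
Code R1 quantity: 115 L.
That exceeds the Code R1 passenger aircraft limit of 100 L.
The segregation rule (Code R6 with Code R1) does not apply to Code R4 with Code R1.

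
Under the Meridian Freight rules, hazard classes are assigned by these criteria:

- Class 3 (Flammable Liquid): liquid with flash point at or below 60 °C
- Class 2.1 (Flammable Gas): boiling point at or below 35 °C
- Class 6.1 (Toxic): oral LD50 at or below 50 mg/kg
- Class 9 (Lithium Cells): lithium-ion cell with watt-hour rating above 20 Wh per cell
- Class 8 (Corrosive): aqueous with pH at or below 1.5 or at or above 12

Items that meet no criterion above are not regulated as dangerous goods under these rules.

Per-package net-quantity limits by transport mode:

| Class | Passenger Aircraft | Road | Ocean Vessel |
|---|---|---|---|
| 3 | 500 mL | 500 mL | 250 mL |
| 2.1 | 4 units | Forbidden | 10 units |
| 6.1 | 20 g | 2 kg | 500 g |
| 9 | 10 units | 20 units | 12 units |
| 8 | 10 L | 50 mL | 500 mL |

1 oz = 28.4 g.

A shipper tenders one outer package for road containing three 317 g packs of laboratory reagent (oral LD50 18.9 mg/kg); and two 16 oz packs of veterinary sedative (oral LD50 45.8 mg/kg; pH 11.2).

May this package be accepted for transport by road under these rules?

Yes

The laboratory reagent has oral LD50 18.9 mg/kg, which is ≤ 50 mg/kg, so it is Class 6.1 (Toxic).
Oral LD50 45.8 mg/kg meets the Class 6.1 criterion (Toxic), so the veterinary sedative is Class 6.1.
Total Class 6.1: (three 317 g packs = 951 g) + (two 16 oz packs = 908.8 g) = 1859.8 g.
That is within the Class 6.1 road limit of 2 kg.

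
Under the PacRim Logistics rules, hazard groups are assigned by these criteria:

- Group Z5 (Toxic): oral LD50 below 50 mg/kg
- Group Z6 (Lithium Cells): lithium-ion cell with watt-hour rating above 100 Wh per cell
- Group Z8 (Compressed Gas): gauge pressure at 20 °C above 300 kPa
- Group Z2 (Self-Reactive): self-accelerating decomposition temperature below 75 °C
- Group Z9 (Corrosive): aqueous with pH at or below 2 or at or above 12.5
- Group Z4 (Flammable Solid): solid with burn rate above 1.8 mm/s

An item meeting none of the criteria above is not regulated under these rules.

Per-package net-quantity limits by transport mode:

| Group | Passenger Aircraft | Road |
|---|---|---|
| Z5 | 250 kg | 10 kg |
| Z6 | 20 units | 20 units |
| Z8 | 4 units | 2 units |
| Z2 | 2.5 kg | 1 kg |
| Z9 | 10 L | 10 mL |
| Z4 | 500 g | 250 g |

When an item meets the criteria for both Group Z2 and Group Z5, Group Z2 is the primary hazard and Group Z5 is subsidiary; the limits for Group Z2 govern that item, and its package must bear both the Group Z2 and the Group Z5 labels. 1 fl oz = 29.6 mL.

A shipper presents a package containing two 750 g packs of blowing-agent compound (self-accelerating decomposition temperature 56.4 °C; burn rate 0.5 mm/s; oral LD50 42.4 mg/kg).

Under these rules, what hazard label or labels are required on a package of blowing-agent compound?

Self-accelerating decomposition temperature 56.4 °C meets the Group Z2 criterion (Self-Reactive), so the blowing-agent compound is Group Z2.
The blowing-agent compound has oral LD50 42.4 mg/kg, which is < 50 mg/kg, so it is Group Z5 (Toxic).
By the precedence rule Group Z2 is primary and Group Z5 is subsidiary, and that rule requires both labels on the package.

Group Z2 and Z5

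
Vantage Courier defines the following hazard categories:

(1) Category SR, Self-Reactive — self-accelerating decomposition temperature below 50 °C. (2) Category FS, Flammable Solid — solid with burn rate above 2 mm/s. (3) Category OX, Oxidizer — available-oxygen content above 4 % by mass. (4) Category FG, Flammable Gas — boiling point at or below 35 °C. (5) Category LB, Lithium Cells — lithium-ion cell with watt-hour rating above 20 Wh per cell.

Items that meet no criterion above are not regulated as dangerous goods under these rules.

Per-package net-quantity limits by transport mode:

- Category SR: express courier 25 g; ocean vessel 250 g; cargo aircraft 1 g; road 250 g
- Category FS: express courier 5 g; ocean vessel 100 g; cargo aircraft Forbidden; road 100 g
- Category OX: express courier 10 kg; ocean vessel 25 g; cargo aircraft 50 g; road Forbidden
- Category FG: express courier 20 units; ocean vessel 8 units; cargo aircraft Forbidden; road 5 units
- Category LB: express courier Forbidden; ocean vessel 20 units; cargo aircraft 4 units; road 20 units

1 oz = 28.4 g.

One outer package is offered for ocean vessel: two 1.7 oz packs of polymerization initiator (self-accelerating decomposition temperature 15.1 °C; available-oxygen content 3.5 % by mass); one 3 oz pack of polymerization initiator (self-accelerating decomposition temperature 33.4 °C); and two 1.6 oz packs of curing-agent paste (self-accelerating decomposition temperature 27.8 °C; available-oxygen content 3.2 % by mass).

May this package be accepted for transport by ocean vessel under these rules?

Polymerization initiator: self-accelerating decomposition temperature 15.1 °C < 50 °C → Category SR (Self-Reactive).
Self-accelerating decomposition temperature 33.4 °C meets the Category SR criterion (Self-Reactive), so the polymerization initiator is Category SR.
With self-accelerating decomposition temperature 27.8 °C (< 50 °C), the curing-agent paste falls in Category SR.
Total Category SR: (two 1.7 oz packs = 96.56 g) + (one 3 oz pack = 85.2 g) + (two 1.6 oz packs = 90.88 g) = 272.64 g.
272.64 g > 250 g (ocean vessel limit, Category SR) — over the limit.

No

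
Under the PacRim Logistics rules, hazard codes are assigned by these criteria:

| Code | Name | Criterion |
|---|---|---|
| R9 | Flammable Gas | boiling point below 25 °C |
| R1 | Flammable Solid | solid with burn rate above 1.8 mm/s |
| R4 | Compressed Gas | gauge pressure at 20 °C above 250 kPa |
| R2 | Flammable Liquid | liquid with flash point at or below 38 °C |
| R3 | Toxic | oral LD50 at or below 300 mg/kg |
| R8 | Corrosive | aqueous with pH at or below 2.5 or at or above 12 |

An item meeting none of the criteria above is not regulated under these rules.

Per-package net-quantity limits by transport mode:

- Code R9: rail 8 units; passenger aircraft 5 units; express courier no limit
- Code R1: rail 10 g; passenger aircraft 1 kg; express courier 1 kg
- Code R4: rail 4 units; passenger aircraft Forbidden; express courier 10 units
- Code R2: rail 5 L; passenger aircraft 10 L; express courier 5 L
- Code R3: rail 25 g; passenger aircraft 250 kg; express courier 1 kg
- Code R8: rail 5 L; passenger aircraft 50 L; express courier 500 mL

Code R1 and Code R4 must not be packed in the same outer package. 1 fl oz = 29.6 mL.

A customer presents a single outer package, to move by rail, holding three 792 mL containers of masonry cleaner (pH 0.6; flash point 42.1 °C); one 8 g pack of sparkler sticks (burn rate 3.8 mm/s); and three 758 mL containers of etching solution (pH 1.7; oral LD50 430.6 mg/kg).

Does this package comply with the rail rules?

With pH 0.6 (≤ 2.5), the masonry cleaner falls in Code R8.
The sparkler sticks have burn rate 3.8 mm/s, which is > 1.8 mm/s, so they are Code R1 (Flammable Solid).
Etching solution: pH 1.7 ≤ 2.5 → Code R8 (Corrosive).
Code R1 quantity: 8 g.
That is within the Code R1 rail limit of 10 g.
Code R8 net quantity: (three 792 mL containers = 2.376 L) + (three 758 mL containers = 2.274 L) = 4.65 L.
4.65 L is within the rail limit of 5 L for Code R8.
The segregation rule (Code R1 with Code R4) does not apply to Code R1 with Code R8.
Every hazard code is within its rail limit and no segregation rule is violated.

Yes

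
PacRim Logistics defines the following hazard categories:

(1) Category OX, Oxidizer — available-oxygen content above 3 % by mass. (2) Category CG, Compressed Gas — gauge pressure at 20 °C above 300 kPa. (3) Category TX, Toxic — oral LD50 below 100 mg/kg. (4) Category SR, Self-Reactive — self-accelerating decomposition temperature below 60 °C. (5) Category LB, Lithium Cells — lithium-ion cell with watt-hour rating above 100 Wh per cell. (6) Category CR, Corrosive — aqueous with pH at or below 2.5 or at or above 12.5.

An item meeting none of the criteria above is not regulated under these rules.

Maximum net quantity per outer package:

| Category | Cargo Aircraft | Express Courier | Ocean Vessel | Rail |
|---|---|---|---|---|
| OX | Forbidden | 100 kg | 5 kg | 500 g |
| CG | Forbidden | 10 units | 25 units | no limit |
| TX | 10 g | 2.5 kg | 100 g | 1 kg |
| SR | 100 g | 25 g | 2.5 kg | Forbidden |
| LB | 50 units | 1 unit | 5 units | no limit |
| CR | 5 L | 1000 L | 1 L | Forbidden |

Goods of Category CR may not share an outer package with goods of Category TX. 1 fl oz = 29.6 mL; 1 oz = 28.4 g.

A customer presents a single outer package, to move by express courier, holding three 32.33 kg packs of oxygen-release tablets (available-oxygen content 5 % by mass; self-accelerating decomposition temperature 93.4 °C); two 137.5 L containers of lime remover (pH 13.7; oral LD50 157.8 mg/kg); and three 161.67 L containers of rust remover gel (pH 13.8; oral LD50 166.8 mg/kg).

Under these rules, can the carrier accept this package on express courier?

Yes

Oxygen-release tablets: available-oxygen content 5 % by mass > 3 % by mass → Category OX (Oxidizer).
With pH 13.7 (≥ 12.5), the lime remover falls in Category CR.
Rust remover gel: pH 13.8 ≥ 12.5 → Category CR (Corrosive).
Total Category CR: (two 137.5 L containers = 275 L) + (three 161.67 L containers = 485.01 L) = 760.01 L.
760.01 L ≤ 1000 L (express courier limit, Category CR) — within limit.
Category OX quantity: three 32.33 kg packs = 96.99 kg.
That is within the Category OX express courier limit of 100 kg.
The segregation rule (Category CR with Category TX) does not apply to Category CR with Category OX.
Every hazard category is within its express courier limit and no segregation rule is violated.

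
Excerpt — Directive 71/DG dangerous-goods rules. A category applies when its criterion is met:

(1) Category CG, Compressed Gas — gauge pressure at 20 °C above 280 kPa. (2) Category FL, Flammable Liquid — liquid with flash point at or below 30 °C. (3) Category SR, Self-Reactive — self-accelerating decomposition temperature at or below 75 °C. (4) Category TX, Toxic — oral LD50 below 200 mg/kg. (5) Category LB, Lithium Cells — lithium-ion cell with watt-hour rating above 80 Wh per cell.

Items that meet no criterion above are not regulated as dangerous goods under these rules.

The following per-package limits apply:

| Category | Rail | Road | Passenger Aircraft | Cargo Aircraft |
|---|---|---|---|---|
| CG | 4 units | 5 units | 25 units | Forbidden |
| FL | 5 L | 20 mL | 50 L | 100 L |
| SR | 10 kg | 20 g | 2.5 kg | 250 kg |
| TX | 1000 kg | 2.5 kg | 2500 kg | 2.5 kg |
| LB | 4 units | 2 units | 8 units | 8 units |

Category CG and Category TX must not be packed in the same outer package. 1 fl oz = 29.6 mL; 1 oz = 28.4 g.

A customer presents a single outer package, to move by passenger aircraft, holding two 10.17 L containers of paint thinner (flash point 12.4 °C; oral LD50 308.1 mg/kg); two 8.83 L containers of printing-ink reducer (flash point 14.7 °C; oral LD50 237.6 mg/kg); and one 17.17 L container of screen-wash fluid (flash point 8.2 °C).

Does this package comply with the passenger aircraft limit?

Paint thinner: flash point 12.4 °C ≤ 30 °C → Category FL (Flammable Liquid).
Printing-ink reducer: flash point 14.7 °C ≤ 30 °C → Category FL (Flammable Liquid).
The screen-wash fluid has flash point 8.2 °C, which is ≤ 30 °C, so it is Category FL (Flammable Liquid).
Total Category FL: (two 10.17 L containers = 20.34 L) + (two 8.83 L containers = 17.66 L) + 17.17 L = 55.17 L.
55.17 L > 50 L (passenger aircraft limit, Category FL) — over the limit.

No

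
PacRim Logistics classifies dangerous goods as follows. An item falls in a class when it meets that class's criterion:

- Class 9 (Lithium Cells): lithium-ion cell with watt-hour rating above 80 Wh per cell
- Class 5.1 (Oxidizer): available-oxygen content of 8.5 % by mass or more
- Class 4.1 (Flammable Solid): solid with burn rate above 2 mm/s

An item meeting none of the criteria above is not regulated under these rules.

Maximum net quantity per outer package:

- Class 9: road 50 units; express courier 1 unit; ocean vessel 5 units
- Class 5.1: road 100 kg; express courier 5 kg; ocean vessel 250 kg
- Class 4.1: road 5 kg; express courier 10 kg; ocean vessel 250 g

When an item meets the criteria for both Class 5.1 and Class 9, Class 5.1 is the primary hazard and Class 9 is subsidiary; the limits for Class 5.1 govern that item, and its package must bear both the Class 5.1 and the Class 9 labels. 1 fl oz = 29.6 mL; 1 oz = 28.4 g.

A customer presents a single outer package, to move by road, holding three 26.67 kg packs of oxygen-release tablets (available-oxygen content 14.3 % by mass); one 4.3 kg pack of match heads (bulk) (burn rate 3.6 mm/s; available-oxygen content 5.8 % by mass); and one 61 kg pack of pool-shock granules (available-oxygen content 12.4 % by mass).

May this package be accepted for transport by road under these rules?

Available-oxygen content 14.3 % by mass meets the Class 5.1 criterion (Oxidizer), so the oxygen-release tablets are Class 5.1.
The match heads (bulk) have burn rate 3.6 mm/s, which is > 2 mm/s, so they are Class 4.1 (Flammable Solid).
With available-oxygen content 12.4 % by mass (≥ 8.5 % by mass), the pool-shock granules fall in Class 5.1.
Class 5.1 net quantity: (three 26.67 kg packs = 80.01 kg) + 61 kg = 141.01 kg.
141.01 kg exceeds the road limit of 100 kg for Class 5.1.
Class 4.1 quantity: 4.3 kg.
That is within the Class 4.1 road limit of 5 kg.

No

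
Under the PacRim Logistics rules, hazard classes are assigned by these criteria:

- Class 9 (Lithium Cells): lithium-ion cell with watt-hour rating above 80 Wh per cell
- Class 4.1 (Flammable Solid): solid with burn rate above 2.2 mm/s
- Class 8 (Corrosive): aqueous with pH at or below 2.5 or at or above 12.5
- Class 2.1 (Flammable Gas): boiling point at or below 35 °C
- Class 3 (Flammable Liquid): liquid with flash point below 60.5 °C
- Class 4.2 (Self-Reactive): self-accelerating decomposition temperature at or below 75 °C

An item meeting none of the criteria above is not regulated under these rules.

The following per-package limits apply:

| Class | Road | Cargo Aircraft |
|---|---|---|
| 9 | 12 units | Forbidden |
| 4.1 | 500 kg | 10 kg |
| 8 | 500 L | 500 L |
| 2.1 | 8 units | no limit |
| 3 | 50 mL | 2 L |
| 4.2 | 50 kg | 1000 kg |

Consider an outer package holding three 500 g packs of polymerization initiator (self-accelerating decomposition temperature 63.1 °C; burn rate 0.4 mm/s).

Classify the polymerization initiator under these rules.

Self-accelerating decomposition temperature 63.1 °C meets the Class 4.2 criterion (Self-Reactive), so the polymerization initiator is Class 4.2.

Class 4.2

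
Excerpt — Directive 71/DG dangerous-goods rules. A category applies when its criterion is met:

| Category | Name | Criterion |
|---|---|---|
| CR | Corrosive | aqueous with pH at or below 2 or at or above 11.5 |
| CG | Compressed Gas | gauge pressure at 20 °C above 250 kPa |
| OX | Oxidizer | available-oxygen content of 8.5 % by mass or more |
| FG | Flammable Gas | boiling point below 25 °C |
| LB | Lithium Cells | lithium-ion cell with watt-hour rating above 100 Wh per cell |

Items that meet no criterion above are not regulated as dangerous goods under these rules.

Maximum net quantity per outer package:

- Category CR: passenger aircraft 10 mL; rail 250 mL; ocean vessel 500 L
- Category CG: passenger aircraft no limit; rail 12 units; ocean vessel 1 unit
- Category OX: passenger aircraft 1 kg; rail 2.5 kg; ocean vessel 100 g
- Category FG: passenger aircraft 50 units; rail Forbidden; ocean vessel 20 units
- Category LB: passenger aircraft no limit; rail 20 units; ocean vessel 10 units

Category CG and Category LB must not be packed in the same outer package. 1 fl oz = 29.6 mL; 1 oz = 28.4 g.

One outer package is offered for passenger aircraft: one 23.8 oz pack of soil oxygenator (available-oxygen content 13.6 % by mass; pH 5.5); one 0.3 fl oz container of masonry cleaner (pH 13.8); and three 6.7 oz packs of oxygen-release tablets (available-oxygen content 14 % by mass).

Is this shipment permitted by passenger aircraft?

No

The soil oxygenator has available-oxygen content 13.6 % by mass, which is ≥ 8.5 % by mass, so it is Category OX (Oxidizer).
The masonry cleaner has pH 13.8, which is ≥ 11.5, so it is Category CR (Corrosive).
Oxygen-release tablets: available-oxygen content 14 % by mass ≥ 8.5 % by mass → Category OX (Oxidizer).
Category OX net quantity: (one 23.8 oz pack = 675.92 g) + (three 6.7 oz packs = 570.84 g) = 1246.76 g.
1246.76 g > 1 kg (passenger aircraft limit, Category OX) — over the limit.
Category CR quantity: one 0.3 fl oz container = 8.88 mL.
8.88 mL is within the passenger aircraft limit of 10 mL for Category CR.
The segregation rule (Category CG with Category LB) does not apply to Category OX with Category CR.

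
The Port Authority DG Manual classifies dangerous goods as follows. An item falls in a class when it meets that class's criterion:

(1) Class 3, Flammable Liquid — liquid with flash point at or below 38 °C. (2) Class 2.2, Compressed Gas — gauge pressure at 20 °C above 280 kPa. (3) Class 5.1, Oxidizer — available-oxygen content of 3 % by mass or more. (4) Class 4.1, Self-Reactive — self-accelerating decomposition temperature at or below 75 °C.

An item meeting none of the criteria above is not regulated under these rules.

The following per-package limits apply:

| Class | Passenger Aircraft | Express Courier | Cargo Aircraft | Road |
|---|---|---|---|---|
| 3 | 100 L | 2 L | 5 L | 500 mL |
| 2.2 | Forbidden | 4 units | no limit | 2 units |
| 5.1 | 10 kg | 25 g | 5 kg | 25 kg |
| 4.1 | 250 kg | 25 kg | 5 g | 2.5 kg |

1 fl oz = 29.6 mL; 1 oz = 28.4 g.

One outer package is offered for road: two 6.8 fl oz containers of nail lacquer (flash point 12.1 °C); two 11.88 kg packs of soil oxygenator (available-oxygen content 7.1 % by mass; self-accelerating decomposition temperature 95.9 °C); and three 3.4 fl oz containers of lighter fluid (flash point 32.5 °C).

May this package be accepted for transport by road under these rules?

No

Flash point 12.1 °C meets the Class 3 criterion (Flammable Liquid), so the nail lacquer is Class 3.
Available-oxygen content 7.1 % by mass meets the Class 5.1 criterion (Oxidizer), so the soil oxygenator is Class 5.1.
The lighter fluid has flash point 32.5 °C, which is ≤ 38 °C, so it is Class 3 (Flammable Liquid).
Total Class 3: (two 6.8 fl oz containers = 402.56 mL) + (three 3.4 fl oz containers = 301.92 mL) = 704.48 mL.
That exceeds the Class 3 road limit of 500 mL.
Class 5.1 quantity: two 11.88 kg packs = 23.76 kg.
23.76 kg is within the road limit of 25 kg for Class 5.1.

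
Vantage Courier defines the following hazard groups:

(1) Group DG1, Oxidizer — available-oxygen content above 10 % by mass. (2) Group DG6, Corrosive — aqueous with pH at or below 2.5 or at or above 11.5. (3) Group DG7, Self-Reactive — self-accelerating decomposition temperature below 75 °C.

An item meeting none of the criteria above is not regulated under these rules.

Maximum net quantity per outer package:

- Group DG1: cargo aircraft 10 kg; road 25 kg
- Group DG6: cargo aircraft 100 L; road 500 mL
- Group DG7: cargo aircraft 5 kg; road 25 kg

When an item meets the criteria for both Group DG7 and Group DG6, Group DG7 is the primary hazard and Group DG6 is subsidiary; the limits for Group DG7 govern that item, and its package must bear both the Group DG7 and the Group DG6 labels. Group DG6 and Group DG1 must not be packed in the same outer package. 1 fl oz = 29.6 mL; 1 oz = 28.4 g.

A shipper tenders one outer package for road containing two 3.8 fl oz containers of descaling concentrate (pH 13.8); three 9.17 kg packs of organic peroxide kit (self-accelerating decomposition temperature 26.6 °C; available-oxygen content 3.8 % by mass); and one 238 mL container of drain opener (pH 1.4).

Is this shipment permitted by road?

No

Descaling concentrate: pH 13.8 ≥ 11.5 → Group DG6 (Corrosive).
Self-accelerating decomposition temperature 26.6 °C meets the Group DG7 criterion (Self-Reactive), so the organic peroxide kit is Group DG7.
pH 1.4 meets the Group DG6 criterion (Corrosive), so the drain opener is Group DG6.
Group DG7 quantity: three 9.17 kg packs = 27.51 kg.
That exceeds the Group DG7 road limit of 25 kg.
Group DG6 net quantity: (two 3.8 fl oz containers = 224.96 mL) + 238 mL = 462.96 mL.
That is within the Group DG6 road limit of 500 mL.
The segregation rule (Group DG6 with Group DG1) does not apply to Group DG7 with Group DG6.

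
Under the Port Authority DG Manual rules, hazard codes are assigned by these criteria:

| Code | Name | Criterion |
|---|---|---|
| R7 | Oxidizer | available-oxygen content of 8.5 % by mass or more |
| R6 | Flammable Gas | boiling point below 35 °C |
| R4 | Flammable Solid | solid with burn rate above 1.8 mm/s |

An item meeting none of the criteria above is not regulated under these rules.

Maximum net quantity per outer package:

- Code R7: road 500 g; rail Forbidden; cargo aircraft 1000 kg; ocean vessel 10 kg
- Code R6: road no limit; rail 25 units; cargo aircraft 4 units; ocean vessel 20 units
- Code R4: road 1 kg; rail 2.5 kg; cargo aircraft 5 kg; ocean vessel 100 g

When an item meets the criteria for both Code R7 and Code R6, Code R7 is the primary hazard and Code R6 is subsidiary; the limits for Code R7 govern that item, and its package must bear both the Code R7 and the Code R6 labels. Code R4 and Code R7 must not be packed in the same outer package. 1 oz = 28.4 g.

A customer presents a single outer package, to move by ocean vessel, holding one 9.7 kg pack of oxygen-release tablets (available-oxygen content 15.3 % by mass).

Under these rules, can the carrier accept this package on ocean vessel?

With available-oxygen content 15.3 % by mass (≥ 8.5 % by mass), the oxygen-release tablets fall in Code R7.
Code R7 quantity: 9.7 kg.
That is within the Code R7 ocean vessel limit of 10 kg.

Yes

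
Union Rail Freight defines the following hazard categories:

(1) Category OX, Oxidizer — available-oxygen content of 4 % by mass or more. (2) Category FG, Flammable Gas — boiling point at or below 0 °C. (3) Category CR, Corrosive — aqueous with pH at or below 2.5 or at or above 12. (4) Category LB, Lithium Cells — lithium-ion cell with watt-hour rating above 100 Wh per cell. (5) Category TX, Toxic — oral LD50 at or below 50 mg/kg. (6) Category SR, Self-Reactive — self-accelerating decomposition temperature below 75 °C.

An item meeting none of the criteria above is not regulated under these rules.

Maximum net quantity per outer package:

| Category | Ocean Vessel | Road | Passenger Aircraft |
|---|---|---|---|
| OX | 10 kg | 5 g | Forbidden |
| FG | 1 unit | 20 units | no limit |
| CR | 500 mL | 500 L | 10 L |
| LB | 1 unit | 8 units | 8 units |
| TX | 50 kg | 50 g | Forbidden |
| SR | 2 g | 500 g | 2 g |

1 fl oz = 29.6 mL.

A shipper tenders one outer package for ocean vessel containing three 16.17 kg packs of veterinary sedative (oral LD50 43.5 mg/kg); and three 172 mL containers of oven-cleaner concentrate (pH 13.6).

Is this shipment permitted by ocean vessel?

Veterinary sedative: oral LD50 43.5 mg/kg ≤ 50 mg/kg → Category TX (Toxic).
The oven-cleaner concentrate has pH 13.6, which is ≥ 12, so it is Category CR (Corrosive).
Category CR quantity: three 172 mL containers = 516 mL.
516 mL exceeds the ocean vessel limit of 500 mL for Category CR.
Category TX quantity: three 16.17 kg packs = 48.51 kg.
That is within the Category TX ocean vessel limit of 50 kg.

No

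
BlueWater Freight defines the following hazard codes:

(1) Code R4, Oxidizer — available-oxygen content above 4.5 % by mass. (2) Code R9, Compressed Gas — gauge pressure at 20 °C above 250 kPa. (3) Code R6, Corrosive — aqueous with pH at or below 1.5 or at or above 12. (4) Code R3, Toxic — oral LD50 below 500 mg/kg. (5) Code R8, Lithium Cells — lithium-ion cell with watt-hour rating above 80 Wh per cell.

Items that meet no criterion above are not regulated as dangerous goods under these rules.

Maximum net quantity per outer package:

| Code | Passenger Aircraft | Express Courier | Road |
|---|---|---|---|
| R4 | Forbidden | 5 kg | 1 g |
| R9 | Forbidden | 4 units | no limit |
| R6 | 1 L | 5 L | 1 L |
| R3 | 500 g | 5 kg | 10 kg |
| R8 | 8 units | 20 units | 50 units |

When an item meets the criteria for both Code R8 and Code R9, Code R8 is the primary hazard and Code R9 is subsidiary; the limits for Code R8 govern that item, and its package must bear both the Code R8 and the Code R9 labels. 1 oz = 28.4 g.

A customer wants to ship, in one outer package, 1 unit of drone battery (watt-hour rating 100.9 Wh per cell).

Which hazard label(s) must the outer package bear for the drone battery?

Code R8

With watt-hour rating 100.9 Wh per cell (> 80 Wh per cell), the drone battery falls in Code R8.
Only the Code R8 label is required.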